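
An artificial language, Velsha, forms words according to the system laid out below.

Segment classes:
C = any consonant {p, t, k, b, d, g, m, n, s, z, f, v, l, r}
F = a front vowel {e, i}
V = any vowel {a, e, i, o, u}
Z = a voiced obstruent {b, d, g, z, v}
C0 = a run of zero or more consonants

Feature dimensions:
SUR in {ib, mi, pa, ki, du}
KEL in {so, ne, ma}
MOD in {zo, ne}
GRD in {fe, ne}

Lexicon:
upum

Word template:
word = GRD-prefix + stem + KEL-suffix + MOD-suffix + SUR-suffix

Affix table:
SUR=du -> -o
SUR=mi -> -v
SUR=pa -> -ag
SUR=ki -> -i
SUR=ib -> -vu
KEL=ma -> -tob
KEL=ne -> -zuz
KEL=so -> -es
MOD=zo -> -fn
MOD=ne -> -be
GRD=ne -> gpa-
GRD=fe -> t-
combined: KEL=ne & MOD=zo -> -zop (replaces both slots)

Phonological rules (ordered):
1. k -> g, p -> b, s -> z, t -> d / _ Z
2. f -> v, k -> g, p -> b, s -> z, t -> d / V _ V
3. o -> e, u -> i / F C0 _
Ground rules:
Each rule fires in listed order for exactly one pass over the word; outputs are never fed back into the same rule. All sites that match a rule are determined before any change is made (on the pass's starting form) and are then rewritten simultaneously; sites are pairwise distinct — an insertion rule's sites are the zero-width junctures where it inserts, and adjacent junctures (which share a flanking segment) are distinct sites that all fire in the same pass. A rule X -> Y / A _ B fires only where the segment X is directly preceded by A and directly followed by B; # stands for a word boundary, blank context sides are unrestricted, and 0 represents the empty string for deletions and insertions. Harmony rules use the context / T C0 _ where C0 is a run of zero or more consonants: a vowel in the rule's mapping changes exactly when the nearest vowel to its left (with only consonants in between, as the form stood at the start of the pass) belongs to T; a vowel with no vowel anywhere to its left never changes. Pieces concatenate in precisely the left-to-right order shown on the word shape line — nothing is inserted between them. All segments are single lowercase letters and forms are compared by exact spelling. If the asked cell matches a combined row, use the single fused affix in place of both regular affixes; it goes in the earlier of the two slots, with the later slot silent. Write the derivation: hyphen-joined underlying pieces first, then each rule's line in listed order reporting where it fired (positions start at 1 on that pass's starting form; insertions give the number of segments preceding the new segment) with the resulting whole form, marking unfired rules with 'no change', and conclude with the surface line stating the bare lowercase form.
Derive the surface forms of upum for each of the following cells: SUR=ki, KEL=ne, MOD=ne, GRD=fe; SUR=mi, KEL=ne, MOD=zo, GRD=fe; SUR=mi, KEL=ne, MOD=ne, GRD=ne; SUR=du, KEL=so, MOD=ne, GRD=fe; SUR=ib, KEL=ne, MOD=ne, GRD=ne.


cell SUR=ki, KEL=ne, MOD=ne, GRD=fe:
underlying: t-upum-zuz-be-i
1. k -> g, p -> b, s -> z, t -> d / _ Z: no change
2. f -> v, k -> g, p -> b, s -> z, t -> d / V _ V: fires at position(s) 3: tubumzuzbei
3. o -> e, u -> i / F C0 _: no change
surface: tubumzuzbei

cell SUR=mi, KEL=ne, MOD=zo, GRD=fe:
underlying: t-upum-zop-v
1. k -> g, p -> b, s -> z, t -> d / _ Z: fires at position(s) 8: tupumzobv
2. f -> v, k -> g, p -> b, s -> z, t -> d / V _ V: fires at position(s) 3: tubumzobv
3. o -> e, u -> i / F C0 _: no change
surface: tubumzobv

cell SUR=mi, KEL=ne, MOD=ne, GRD=ne:
underlying: gpa-upum-zuz-be-v
1. k -> g, p -> b, s -> z, t -> d / _ Z: no change
2. f -> v, k -> g, p -> b, s -> z, t -> d / V _ V: fires at position(s) 5: gpaubumzuzbev
3. o -> e, u -> i / F C0 _: no change
surface: gpaubumzuzbev

cell SUR=du, KEL=so, MOD=ne, GRD=fe:
underlying: t-upum-es-be-o
1. k -> g, p -> b, s -> z, t -> d / _ Z: fires at position(s) 7: tupumezbeo
2. f -> v, k -> g, p -> b, s -> z, t -> d / V _ V: fires at position(s) 3: tubumezbeo
3. o -> e, u -> i / F C0 _: fires at position(s) 10: tubumezbee
surface: tubumezbee

cell SUR=ib, KEL=ne, MOD=ne, GRD=ne:
underlying: gpa-upum-zuz-be-vu
1. k -> g, p -> b, s -> z, t -> d / _ Z: no change
2. f -> v, k -> g, p -> b, s -> z, t -> d / V _ V: fires at position(s) 5: gpaubumzuzbevu
3. o -> e, u -> i / F C0 _: fires at position(s) 14: gpaubumzuzbevi
surface: gpaubumzuzbevi


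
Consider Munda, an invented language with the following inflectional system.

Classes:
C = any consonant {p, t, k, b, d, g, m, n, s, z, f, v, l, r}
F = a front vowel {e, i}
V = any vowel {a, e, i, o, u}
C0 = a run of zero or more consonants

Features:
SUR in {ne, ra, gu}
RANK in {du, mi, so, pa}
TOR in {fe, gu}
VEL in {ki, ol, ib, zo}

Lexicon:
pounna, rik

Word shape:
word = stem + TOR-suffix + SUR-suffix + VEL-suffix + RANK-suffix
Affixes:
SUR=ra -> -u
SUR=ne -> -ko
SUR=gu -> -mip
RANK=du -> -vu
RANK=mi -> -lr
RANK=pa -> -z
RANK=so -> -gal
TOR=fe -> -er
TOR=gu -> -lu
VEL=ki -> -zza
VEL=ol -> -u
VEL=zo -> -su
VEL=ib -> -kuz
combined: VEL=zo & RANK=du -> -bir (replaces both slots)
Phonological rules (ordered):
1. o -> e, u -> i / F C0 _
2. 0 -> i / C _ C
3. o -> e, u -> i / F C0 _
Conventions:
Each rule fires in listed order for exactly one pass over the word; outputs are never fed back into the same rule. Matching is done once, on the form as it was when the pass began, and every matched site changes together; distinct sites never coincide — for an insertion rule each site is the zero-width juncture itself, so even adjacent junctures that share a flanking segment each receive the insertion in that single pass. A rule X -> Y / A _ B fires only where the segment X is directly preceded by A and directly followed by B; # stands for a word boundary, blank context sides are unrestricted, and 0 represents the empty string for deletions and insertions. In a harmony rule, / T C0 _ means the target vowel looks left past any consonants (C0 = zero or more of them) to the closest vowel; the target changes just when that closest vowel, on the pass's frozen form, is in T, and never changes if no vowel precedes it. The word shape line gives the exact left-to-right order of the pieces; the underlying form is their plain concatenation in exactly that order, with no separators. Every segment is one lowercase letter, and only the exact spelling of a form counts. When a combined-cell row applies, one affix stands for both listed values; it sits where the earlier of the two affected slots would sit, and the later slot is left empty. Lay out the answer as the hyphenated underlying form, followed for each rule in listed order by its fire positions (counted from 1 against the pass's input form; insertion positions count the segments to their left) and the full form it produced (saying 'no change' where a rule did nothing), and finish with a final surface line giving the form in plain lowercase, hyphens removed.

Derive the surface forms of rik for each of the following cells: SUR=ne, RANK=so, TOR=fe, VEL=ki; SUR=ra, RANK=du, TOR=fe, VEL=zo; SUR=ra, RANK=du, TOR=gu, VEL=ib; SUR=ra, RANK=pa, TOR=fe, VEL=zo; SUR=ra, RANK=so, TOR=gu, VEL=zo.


cell SUR=ne, RANK=so, TOR=fe, VEL=ki:
underlying: rik-er-ko-zza-gal
1. o -> e, u -> i / F C0 _: fires at position(s) 7: rikerkezzagal
2. 0 -> i / C _ C: inserts after position(s) 5, 8: rikerikezizagal
3. o -> e, u -> i / F C0 _: no change
surface: rikerikezizagal

cell SUR=ra, RANK=du, TOR=fe, VEL=zo:
underlying: rik-er-u-bir
1. o -> e, u -> i / F C0 _: fires at position(s) 6: rikeribir
2. 0 -> i / C _ C: no change
3. o -> e, u -> i / F C0 _: no change
surface: rikeribir

cell SUR=ra, RANK=du, TOR=gu, VEL=ib:
underlying: rik-lu-u-kuz-vu
1. o -> e, u -> i / F C0 _: fires at position(s) 5: rikliukuzvu
2. 0 -> i / C _ C: inserts after position(s) 3, 9: rikiliukuzivu
3. o -> e, u -> i / F C0 _: fires at position(s) 7, 13: rikiliikuzivi
surface: rikiliikuzivi

cell SUR=ra, RANK=pa, TOR=fe, VEL=zo:
underlying: rik-er-u-su-z
1. o -> e, u -> i / F C0 _: fires at position(s) 6: rikerisuz
2. 0 -> i / C _ C: no change
3. o -> e, u -> i / F C0 _: fires at position(s) 8: rikerisiz
surface: rikerisiz

cell SUR=ra, RANK=so, TOR=gu, VEL=zo:
underlying: rik-lu-u-su-gal
1. o -> e, u -> i / F C0 _: fires at position(s) 5: rikliusugal
2. 0 -> i / C _ C: inserts after position(s) 3: rikiliusugal
3. o -> e, u -> i / F C0 _: fires at position(s) 7: rikiliisugal
surface: rikiliisugal


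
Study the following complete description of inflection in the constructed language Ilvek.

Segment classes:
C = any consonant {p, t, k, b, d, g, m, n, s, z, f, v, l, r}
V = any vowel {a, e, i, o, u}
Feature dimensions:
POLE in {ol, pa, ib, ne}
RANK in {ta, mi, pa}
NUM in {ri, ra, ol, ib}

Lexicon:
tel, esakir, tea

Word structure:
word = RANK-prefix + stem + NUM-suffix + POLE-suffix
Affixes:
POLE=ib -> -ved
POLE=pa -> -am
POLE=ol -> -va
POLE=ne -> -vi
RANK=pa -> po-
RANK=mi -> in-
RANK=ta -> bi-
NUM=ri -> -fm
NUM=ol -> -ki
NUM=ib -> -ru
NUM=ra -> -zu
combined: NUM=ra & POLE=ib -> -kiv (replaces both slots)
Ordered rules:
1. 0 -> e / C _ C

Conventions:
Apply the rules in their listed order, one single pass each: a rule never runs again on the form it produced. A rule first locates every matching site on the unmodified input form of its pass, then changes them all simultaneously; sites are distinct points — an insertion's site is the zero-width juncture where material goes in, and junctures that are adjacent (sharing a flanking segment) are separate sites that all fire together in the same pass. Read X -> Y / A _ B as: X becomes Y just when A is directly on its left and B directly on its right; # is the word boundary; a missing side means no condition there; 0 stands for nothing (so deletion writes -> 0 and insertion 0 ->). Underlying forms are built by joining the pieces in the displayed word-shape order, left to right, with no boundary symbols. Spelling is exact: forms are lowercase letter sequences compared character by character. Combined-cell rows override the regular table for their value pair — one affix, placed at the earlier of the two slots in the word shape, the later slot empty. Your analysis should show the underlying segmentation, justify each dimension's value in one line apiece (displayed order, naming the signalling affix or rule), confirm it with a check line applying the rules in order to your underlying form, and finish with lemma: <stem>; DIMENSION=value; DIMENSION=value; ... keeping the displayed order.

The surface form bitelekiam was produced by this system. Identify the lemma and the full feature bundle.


underlying: bi-tel-ki-am
POLE=pa - signalled by the affix -am
RANK=ta - signalled by the affix bi-
NUM=ol - signalled by the affix -ki
check: bitelkiam -> bitelekiam
lemma: tel; POLE=pa; RANK=ta; NUM=ol


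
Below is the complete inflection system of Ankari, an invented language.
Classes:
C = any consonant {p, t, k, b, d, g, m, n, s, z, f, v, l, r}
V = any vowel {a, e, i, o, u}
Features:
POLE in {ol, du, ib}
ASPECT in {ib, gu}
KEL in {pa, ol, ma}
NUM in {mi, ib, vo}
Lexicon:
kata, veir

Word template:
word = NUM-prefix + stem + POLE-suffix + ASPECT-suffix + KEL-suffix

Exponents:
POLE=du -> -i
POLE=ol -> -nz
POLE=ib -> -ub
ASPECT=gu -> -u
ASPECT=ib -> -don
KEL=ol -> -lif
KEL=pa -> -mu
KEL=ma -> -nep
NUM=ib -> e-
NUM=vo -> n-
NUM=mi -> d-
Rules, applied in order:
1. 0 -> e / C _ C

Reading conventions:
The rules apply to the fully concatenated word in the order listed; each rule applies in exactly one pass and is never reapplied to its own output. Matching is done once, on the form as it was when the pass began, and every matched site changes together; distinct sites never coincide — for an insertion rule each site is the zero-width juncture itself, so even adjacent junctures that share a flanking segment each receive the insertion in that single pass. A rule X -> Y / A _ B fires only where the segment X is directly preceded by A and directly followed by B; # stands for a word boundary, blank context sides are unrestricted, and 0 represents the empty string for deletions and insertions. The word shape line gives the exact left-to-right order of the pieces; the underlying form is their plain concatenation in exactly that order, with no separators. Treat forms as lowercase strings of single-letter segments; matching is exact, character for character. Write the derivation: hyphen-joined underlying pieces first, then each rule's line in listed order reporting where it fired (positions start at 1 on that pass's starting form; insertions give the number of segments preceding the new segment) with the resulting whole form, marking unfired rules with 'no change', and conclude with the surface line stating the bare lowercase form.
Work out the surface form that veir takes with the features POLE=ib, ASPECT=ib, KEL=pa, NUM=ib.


underlying: e-veir-ub-don-mu
1. 0 -> e / C _ C: inserts after position(s) 7, 10: eveirubedonemu
surface: eveirubedonemu


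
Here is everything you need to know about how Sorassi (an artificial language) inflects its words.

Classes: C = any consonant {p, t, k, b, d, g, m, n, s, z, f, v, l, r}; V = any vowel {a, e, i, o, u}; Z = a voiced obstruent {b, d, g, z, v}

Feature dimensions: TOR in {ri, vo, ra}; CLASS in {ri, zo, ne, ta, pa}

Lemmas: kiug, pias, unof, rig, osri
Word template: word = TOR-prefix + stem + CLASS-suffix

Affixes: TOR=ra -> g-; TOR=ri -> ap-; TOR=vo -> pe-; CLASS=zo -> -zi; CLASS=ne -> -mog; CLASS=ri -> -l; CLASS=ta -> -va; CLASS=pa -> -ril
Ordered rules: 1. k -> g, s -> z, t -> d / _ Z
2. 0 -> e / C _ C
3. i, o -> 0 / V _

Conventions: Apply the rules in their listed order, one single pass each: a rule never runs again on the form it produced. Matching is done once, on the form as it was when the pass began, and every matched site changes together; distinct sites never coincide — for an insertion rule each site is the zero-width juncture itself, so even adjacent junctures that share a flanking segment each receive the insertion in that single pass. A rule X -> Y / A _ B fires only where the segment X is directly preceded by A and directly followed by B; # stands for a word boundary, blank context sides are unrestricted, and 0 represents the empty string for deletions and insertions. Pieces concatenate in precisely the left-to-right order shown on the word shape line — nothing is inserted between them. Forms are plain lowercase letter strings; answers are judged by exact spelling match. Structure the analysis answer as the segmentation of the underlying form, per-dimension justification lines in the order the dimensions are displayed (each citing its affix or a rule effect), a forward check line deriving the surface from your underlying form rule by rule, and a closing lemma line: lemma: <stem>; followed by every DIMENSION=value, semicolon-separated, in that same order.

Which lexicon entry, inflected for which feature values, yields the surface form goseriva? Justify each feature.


underlying: g-osri-va
TOR=ra - signalled by the affix g-
CLASS=ta - signalled by the affix -va
check: gosriva -> gosriva -> goseriva -> goseriva
lemma: osri; TOR=ra; CLASS=ta


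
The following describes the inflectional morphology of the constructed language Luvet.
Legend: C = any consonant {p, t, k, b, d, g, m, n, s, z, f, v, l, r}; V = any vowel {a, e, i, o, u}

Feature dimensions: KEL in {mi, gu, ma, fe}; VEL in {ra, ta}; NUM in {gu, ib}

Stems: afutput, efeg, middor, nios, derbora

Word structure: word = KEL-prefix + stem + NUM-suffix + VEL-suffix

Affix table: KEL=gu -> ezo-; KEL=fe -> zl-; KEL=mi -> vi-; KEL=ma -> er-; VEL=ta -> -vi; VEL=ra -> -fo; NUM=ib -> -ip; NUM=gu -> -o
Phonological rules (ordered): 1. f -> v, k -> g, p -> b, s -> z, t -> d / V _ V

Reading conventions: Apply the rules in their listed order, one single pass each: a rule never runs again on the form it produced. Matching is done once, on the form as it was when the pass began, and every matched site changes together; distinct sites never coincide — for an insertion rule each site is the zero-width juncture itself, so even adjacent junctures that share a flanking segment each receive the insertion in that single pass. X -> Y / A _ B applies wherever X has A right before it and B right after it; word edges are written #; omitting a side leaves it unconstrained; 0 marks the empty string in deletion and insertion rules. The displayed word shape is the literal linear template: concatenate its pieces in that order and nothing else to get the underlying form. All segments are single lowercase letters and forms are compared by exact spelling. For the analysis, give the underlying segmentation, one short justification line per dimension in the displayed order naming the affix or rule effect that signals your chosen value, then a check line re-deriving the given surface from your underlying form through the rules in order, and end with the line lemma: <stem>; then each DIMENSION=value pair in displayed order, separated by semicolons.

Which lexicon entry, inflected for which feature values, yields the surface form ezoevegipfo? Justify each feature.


underlying: ezo-efeg-ip-fo
KEL=gu - signalled by the affix ezo-
VEL=ra - signalled by the affix -fo
NUM=ib - signalled by the affix -ip
check: ezoefegipfo -> ezoevegipfo
lemma: efeg; KEL=gu; VEL=ra; NUM=ib


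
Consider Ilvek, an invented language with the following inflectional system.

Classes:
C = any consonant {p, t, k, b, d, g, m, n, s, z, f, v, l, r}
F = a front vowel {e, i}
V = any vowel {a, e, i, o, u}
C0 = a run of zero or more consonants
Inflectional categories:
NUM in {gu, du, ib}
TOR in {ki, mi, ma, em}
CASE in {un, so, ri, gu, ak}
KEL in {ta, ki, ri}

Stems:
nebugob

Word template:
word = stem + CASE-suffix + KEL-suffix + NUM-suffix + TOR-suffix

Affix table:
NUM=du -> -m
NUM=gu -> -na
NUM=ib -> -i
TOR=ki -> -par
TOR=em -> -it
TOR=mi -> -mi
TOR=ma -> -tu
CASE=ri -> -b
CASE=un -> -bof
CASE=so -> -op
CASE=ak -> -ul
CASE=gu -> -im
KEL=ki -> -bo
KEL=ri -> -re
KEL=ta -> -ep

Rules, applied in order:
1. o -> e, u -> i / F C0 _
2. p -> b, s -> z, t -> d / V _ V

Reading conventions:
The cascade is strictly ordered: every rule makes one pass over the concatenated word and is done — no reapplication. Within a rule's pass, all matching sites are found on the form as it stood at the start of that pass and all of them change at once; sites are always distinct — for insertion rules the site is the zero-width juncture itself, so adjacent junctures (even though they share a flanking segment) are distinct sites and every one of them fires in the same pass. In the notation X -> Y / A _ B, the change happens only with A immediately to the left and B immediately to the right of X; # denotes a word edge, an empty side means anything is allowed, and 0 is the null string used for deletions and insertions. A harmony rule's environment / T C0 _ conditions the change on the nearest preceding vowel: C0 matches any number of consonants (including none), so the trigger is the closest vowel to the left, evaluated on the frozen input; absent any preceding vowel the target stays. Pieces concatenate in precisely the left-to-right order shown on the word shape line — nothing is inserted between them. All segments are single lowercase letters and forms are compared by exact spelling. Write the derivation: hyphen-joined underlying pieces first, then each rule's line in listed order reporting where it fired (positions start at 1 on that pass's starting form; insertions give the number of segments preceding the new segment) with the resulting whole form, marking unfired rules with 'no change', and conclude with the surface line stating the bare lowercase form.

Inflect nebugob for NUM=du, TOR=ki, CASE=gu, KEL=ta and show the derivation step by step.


underlying: nebugob-im-ep-m-par
1. o -> e, u -> i / F C0 _: fires at position(s) 4: nebigobimepmpar
2. p -> b, s -> z, t -> d / V _ V: no change
surface: nebigobimepmpar


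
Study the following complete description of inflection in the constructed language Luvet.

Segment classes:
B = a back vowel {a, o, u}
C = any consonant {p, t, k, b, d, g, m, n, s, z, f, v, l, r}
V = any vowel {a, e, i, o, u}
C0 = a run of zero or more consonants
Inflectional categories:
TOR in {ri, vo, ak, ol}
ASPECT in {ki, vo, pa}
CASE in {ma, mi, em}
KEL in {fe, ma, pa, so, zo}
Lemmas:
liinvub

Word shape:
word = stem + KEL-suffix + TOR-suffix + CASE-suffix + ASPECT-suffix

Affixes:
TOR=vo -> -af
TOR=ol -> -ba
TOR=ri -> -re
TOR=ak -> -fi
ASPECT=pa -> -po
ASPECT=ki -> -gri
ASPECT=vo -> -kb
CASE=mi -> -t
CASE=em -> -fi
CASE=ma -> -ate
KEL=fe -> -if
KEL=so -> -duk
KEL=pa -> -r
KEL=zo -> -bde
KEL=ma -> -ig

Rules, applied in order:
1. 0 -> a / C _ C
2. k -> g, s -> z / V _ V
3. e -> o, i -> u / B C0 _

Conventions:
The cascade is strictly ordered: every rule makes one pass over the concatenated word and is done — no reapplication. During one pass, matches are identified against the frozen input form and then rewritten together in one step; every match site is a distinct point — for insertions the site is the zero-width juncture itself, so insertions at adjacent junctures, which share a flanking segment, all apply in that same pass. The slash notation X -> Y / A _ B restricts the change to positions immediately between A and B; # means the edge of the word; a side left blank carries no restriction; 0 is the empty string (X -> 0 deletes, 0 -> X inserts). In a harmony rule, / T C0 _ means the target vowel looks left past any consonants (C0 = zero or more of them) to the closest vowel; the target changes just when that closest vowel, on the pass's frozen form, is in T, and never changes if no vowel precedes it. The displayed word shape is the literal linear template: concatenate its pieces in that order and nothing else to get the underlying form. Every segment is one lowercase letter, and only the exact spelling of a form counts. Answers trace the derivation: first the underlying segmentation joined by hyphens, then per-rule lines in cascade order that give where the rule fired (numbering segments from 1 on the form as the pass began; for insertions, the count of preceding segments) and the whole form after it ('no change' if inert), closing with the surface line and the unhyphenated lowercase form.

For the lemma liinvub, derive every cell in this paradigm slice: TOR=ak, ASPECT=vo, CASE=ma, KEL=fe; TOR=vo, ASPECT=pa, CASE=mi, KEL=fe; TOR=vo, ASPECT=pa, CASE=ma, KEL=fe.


cell TOR=ak, ASPECT=vo, CASE=ma, KEL=fe:
underlying: liinvub-if-fi-ate-kb
1. 0 -> a / C _ C: inserts after position(s) 4, 9, 15: liinavubifafiatekab
2. k -> g, s -> z / V _ V: fires at position(s) 17: liinavubifafiategab
3. e -> o, i -> u / B C0 _: fires at position(s) 9, 13, 16: liinavubufafuatogab
surface: liinavubufafuatogab

cell TOR=vo, ASPECT=pa, CASE=mi, KEL=fe:
underlying: liinvub-if-af-t-po
1. 0 -> a / C _ C: inserts after position(s) 4, 11, 12: liinavubifafatapo
2. k -> g, s -> z / V _ V: no change
3. e -> o, i -> u / B C0 _: fires at position(s) 9: liinavubufafatapo
surface: liinavubufafatapo

cell TOR=vo, ASPECT=pa, CASE=ma, KEL=fe:
underlying: liinvub-if-af-ate-po
1. 0 -> a / C _ C: inserts after position(s) 4: liinavubifafatepo
2. k -> g, s -> z / V _ V: no change
3. e -> o, i -> u / B C0 _: fires at position(s) 9, 15: liinavubufafatopo
surface: liinavubufafatopo


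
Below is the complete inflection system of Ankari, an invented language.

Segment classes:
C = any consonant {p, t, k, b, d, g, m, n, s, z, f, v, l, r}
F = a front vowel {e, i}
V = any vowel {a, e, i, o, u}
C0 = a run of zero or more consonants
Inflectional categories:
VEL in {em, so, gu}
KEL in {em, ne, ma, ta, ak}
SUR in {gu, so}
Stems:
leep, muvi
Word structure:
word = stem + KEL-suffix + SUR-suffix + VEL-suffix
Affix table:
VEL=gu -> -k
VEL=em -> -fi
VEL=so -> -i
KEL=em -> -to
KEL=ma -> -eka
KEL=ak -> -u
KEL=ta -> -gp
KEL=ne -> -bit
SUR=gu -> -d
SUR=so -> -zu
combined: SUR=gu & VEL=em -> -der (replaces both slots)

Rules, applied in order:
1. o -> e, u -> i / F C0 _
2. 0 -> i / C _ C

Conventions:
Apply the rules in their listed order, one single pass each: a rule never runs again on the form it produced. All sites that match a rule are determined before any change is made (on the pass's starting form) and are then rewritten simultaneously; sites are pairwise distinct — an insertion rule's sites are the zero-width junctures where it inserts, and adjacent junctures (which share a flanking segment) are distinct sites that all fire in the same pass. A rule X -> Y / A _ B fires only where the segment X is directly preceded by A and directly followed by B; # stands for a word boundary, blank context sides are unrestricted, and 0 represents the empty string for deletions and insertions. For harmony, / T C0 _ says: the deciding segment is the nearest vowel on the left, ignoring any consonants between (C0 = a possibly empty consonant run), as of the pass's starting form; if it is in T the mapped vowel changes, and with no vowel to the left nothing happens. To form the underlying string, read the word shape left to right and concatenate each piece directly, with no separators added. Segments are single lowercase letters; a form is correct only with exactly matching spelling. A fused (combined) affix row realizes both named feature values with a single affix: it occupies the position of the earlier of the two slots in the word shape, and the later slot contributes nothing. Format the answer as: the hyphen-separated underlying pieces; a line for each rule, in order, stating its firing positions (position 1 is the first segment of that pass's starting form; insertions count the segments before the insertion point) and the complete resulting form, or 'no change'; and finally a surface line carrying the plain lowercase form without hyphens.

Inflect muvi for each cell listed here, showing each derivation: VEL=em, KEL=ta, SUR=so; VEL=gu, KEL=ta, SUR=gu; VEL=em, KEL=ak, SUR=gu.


cell VEL=em, KEL=ta, SUR=so:
underlying: muvi-gp-zu-fi
1. o -> e, u -> i / F C0 _: fires at position(s) 8: muvigpzifi
2. 0 -> i / C _ C: inserts after position(s) 5, 6: muvigipizifi
surface: muvigipizifi

cell VEL=gu, KEL=ta, SUR=gu:
underlying: muvi-gp-d-k
1. o -> e, u -> i / F C0 _: no change
2. 0 -> i / C _ C: inserts after position(s) 5, 6, 7: muvigipidik
surface: muvigipidik

cell VEL=em, KEL=ak, SUR=gu:
underlying: muvi-u-der
1. o -> e, u -> i / F C0 _: fires at position(s) 5: muviider
2. 0 -> i / C _ C: no change
surface: muviider


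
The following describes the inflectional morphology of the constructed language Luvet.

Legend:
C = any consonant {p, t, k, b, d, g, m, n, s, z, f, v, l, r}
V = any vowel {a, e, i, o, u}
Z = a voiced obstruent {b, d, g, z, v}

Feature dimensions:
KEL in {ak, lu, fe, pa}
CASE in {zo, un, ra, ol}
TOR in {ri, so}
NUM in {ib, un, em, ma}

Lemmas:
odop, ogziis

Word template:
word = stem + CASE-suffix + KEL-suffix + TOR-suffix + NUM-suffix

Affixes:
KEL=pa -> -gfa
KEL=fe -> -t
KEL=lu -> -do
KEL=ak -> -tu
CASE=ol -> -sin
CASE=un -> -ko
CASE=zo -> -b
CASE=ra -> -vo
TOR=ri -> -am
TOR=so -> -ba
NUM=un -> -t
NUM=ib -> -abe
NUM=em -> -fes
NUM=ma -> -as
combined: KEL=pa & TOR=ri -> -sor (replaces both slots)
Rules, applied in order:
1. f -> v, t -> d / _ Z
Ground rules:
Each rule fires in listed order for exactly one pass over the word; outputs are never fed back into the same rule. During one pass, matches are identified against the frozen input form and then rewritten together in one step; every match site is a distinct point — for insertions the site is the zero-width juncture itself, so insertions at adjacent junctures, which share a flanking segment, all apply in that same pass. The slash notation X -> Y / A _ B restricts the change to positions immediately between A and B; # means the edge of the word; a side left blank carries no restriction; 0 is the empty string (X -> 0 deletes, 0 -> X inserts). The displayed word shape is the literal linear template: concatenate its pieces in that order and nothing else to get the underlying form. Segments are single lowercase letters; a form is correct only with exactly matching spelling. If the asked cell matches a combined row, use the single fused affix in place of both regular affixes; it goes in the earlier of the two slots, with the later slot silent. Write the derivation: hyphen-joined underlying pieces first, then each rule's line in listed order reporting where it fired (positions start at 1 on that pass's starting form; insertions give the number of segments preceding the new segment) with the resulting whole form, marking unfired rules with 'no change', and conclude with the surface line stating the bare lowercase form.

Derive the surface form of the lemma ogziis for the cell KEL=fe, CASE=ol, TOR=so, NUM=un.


underlying: ogziis-sin-t-ba-t
1. f -> v, t -> d / _ Z: fires at position(s) 10: ogziissindbat
surface: ogziissindbat


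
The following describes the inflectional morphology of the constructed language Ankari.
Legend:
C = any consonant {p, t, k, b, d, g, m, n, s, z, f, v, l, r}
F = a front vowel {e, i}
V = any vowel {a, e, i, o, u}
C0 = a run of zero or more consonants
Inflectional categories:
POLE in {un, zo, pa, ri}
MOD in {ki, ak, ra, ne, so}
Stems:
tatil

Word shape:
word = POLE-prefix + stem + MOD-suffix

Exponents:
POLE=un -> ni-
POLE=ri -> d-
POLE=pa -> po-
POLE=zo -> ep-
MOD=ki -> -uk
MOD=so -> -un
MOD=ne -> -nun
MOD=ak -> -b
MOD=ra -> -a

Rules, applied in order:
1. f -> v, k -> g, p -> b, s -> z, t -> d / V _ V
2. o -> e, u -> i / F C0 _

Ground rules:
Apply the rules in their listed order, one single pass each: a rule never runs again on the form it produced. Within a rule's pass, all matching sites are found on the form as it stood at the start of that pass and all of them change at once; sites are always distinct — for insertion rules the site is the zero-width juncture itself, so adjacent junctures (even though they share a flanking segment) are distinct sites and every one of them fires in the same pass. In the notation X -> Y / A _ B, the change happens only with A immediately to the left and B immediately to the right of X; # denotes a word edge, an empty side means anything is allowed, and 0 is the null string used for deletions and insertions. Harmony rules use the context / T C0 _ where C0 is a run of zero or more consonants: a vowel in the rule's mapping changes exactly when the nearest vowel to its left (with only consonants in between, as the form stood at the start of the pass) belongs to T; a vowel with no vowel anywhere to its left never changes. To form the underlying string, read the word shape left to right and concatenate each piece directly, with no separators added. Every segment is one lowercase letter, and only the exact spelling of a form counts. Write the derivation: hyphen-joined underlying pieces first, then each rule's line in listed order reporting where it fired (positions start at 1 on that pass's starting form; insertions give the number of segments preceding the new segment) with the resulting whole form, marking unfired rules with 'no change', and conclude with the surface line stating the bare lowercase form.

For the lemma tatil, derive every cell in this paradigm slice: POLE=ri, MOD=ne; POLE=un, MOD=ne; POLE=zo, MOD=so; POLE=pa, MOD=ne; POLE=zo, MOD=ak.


cell POLE=ri, MOD=ne:
underlying: d-tatil-nun
1. f -> v, k -> g, p -> b, s -> z, t -> d / V _ V: fires at position(s) 4: dtadilnun
2. o -> e, u -> i / F C0 _: fires at position(s) 8: dtadilnin
surface: dtadilnin

cell POLE=un, MOD=ne:
underlying: ni-tatil-nun
1. f -> v, k -> g, p -> b, s -> z, t -> d / V _ V: fires at position(s) 3, 5: nidadilnun
2. o -> e, u -> i / F C0 _: fires at position(s) 9: nidadilnin
surface: nidadilnin

cell POLE=zo, MOD=so:
underlying: ep-tatil-un
1. f -> v, k -> g, p -> b, s -> z, t -> d / V _ V: fires at position(s) 5: eptadilun
2. o -> e, u -> i / F C0 _: fires at position(s) 8: eptadilin
surface: eptadilin

cell POLE=pa, MOD=ne:
underlying: po-tatil-nun
1. f -> v, k -> g, p -> b, s -> z, t -> d / V _ V: fires at position(s) 3, 5: podadilnun
2. o -> e, u -> i / F C0 _: fires at position(s) 9: podadilnin
surface: podadilnin

cell POLE=zo, MOD=ak:
underlying: ep-tatil-b
1. f -> v, k -> g, p -> b, s -> z, t -> d / V _ V: fires at position(s) 5: eptadilb
2. o -> e, u -> i / F C0 _: no change
surface: eptadilb


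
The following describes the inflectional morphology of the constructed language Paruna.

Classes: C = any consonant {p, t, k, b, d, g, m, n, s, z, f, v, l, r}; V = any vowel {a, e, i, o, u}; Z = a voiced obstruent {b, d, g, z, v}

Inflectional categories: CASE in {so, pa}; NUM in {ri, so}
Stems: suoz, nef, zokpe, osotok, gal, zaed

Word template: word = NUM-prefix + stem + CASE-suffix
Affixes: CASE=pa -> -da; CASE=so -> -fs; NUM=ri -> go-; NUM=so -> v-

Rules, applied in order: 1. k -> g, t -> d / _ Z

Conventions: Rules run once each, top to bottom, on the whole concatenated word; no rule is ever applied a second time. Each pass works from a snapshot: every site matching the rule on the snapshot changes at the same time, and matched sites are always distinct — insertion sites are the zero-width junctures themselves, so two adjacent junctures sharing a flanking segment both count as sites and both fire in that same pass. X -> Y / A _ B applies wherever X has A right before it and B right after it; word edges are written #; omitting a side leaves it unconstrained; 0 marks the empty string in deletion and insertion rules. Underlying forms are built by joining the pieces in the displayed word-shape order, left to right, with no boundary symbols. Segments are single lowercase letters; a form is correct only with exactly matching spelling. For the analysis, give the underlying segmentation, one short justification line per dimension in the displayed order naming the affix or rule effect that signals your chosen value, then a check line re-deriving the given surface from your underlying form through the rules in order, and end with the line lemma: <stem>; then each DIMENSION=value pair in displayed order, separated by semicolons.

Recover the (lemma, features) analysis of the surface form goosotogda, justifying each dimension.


underlying: go-osotok-da
CASE=pa - signalled by the affix -da
NUM=ri - signalled by the affix go-
check: goosotokda -> goosotogda
lemma: osotok; CASE=pa; NUM=ri


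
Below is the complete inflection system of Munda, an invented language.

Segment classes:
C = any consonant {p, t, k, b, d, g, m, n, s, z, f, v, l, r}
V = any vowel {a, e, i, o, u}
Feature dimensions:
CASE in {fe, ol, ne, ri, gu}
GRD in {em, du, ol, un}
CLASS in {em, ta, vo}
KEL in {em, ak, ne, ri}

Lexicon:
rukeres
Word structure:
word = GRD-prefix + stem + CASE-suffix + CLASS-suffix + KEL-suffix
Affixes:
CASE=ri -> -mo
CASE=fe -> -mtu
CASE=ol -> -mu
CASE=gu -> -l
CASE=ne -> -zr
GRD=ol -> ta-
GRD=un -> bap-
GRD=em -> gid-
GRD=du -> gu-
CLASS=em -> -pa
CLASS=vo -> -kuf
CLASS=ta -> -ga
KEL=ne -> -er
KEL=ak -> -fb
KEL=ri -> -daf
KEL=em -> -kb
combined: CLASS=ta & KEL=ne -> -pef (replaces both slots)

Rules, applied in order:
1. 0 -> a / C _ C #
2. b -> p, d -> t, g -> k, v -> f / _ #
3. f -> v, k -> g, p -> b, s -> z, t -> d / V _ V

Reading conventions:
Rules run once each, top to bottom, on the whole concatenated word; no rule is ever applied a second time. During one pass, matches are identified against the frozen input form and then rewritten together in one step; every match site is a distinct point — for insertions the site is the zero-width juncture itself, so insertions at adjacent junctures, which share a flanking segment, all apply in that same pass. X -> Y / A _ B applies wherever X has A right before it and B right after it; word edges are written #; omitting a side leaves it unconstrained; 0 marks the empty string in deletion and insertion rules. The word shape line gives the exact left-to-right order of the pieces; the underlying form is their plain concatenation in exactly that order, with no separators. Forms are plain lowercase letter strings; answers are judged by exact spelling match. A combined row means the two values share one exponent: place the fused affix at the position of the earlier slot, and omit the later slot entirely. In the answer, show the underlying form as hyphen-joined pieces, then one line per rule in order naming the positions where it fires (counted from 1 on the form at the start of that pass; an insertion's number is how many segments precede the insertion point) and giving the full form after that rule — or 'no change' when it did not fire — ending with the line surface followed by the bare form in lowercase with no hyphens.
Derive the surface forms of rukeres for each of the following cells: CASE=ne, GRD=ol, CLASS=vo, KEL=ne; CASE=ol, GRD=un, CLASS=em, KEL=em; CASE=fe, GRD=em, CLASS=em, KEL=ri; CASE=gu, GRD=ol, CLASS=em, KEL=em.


cell CASE=ne, GRD=ol, CLASS=vo, KEL=ne:
underlying: ta-rukeres-zr-kuf-er
1. 0 -> a / C _ C #: no change
2. b -> p, d -> t, g -> k, v -> f / _ #: no change
3. f -> v, k -> g, p -> b, s -> z, t -> d / V _ V: fires at position(s) 5, 14: tarugereszrkuver
surface: tarugereszrkuver

cell CASE=ol, GRD=un, CLASS=em, KEL=em:
underlying: bap-rukeres-mu-pa-kb
1. 0 -> a / C _ C #: inserts after position(s) 15: baprukeresmupakab
2. b -> p, d -> t, g -> k, v -> f / _ #: fires at position(s) 17: baprukeresmupakap
3. f -> v, k -> g, p -> b, s -> z, t -> d / V _ V: fires at position(s) 6, 13, 15: baprugeresmubagap
surface: baprugeresmubagap

cell CASE=fe, GRD=em, CLASS=em, KEL=ri:
underlying: gid-rukeres-mtu-pa-daf
1. 0 -> a / C _ C #: no change
2. b -> p, d -> t, g -> k, v -> f / _ #: no change
3. f -> v, k -> g, p -> b, s -> z, t -> d / V _ V: fires at position(s) 6, 14: gidrugeresmtubadaf
surface: gidrugeresmtubadaf

cell CASE=gu, GRD=ol, CLASS=em, KEL=em:
underlying: ta-rukeres-l-pa-kb
1. 0 -> a / C _ C #: inserts after position(s) 13: tarukereslpakab
2. b -> p, d -> t, g -> k, v -> f / _ #: fires at position(s) 15: tarukereslpakap
3. f -> v, k -> g, p -> b, s -> z, t -> d / V _ V: fires at position(s) 5, 13: tarugereslpagap
surface: tarugereslpagap


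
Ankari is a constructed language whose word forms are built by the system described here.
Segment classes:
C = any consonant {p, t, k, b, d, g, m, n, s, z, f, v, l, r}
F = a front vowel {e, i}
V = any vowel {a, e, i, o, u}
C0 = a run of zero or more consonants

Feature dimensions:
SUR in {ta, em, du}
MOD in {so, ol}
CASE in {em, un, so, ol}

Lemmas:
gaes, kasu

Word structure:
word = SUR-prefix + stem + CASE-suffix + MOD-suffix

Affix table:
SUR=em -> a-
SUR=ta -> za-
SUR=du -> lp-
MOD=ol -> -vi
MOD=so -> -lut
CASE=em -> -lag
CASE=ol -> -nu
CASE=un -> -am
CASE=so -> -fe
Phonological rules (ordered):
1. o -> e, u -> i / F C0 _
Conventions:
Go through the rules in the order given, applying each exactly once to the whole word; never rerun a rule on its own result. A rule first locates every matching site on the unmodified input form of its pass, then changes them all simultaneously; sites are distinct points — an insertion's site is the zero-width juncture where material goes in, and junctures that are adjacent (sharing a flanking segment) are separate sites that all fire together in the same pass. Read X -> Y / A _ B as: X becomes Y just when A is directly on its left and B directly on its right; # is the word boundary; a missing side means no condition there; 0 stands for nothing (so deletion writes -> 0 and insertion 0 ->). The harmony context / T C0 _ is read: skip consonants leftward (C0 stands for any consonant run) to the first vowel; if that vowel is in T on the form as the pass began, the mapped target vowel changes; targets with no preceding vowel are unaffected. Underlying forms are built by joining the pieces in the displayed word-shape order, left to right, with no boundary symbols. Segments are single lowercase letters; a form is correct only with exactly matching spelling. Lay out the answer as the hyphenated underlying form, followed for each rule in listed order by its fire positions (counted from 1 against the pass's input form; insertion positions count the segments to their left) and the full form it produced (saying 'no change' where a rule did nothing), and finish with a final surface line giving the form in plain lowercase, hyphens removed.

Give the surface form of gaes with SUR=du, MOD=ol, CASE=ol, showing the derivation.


underlying: lp-gaes-nu-vi
1. o -> e, u -> i / F C0 _: fires at position(s) 8: lpgaesnivi
surface: lpgaesnivi


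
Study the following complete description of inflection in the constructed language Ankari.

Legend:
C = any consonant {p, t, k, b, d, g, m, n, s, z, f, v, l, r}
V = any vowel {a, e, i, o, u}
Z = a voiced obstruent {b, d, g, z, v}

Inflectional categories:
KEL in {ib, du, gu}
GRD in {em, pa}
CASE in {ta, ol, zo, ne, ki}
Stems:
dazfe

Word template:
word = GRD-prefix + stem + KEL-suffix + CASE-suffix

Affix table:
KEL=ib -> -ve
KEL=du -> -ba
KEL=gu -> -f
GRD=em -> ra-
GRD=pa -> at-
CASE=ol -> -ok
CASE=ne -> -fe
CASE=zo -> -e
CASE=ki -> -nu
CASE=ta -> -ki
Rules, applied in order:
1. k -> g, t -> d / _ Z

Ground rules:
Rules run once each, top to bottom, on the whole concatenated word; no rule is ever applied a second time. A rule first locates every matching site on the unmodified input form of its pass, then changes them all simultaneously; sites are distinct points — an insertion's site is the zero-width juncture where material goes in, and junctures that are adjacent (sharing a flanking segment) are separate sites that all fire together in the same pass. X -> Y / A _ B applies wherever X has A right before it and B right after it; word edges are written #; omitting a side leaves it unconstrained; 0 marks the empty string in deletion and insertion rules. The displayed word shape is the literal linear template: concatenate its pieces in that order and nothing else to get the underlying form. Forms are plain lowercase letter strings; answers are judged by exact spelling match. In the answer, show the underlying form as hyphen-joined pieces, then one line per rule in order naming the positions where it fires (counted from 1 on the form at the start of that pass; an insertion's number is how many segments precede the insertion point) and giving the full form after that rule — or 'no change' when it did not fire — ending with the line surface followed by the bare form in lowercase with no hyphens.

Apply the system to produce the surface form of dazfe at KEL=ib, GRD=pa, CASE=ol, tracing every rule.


underlying: at-dazfe-ve-ok
1. k -> g, t -> d / _ Z: fires at position(s) 2: addazfeveok
surface: addazfeveok
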